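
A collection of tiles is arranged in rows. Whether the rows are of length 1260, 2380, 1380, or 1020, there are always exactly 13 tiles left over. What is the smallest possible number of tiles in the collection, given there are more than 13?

492673

N − 13 must be a common multiple of 1260, 2380, 1380, and 1020.
1260 = 2^2 × 3^2 × 5 × 7
2380 = 2^2 × 5 × 7 × 17
1380 = 2^2 × 3 × 5 × 23
1020 = 2^2 × 3 × 5 × 17
LCM(1260, 2380, 1380, 1020) = 2^2 × 3^2 × 5 × 7 × 17 × 23 = 492660.
Smallest N > 13 is LCM + 13 = 492660 + 13 = 492673.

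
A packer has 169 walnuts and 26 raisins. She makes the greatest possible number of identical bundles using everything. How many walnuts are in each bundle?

13

Number of bundles = gcd(169, 26).
169 = 13^2
26 = 2 × 13
gcd(169, 26) = 13.
walnuts per bundle = 169 / 13 = 13.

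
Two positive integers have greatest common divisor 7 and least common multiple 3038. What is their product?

21266

For any two positive integers, gcd × lcm = product = 7 × 3038 = 21266.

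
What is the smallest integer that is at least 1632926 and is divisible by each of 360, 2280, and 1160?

1785240

The integer must be a common multiple of 360, 2280, and 1160, so a multiple of their LCM.
360 = 2^3 × 3^2 × 5
2280 = 2^3 × 3 × 5 × 19
1160 = 2^3 × 5 × 29
LCM(360, 2280, 1160) = 2^3 × 3^2 × 5 × 19 × 29 = 198360.
Smallest multiple of 198360 that is ≥ 1632926: ⌈1632926/198360⌉ × 198360 = 9 × 198360 = 1785240.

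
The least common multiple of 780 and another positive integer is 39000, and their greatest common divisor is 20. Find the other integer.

gcd × lcm = product of the two integers, so the other integer is (20 × 39000) / 780 = 1000.

1000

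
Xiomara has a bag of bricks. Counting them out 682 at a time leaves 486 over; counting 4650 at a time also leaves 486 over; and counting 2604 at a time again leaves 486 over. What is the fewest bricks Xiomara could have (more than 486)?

716586

N − 486 must be a common multiple of 682, 4650, and 2604.
682 = 2 × 11 × 31
4650 = 2 × 3 × 5^2 × 31
2604 = 2^2 × 3 × 7 × 31
LCM(682, 4650, 2604) = 2^2 × 3 × 5^2 × 7 × 11 × 31 = 716100.
Smallest N > 486 is LCM + 486 = 716100 + 486 = 716586.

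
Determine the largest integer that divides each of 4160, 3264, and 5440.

64

4160 = 2^6 × 5 × 13
3264 = 2^6 × 3 × 17
5440 = 2^6 × 5 × 17
gcd(4160, 3264, 5440) = 2^6 = 64.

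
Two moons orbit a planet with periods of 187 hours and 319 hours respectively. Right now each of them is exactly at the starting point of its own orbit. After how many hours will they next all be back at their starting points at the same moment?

5423 hours

The first simultaneous occurrence is after LCM of the individual periods.
187 = 11 × 17
319 = 11 × 29
LCM(187, 319) = 11 × 17 × 29 = 5423.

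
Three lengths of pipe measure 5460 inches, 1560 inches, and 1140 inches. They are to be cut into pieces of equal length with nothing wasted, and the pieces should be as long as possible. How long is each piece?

60 inches

The greatest length dividing all of 5460, 1560, and 1140 is their gcd.
5460 = 2^2 × 3 × 5 × 7 × 13
1560 = 2^3 × 3 × 5 × 13
1140 = 2^2 × 3 × 5 × 19
gcd(5460, 1560, 1140) = 2^2 × 3 × 5 = 60.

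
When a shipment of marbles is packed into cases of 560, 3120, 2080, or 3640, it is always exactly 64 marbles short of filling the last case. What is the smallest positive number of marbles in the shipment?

Being 64 short of a full case of size k means N ≡ −64 (mod k), i.e. N + 64 is a multiple of each size.
560 = 2^4 × 5 × 7
3120 = 2^4 × 3 × 5 × 13
2080 = 2^5 × 5 × 13
3640 = 2^3 × 5 × 7 × 13
LCM(560, 3120, 2080, 3640) = 2^5 × 3 × 5 × 7 × 13 = 43680.
Smallest positive N is 43680 − 64 = 43616.

43616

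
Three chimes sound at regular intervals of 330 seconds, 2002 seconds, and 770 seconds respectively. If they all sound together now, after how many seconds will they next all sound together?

30030 seconds

The first simultaneous occurrence is after LCM of the individual periods.
330 = 2 × 3 × 5 × 11
2002 = 2 × 7 × 11 × 13
770 = 2 × 5 × 7 × 11
LCM(330, 2002, 770) = 2 × 3 × 5 × 7 × 11 × 13 = 30030.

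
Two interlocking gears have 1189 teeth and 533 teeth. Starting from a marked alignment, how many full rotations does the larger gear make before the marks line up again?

They are all back at their starting positions together after one LCM of the periods.
1189 = 29 × 41
533 = 13 × 41
LCM(1189, 533) = 13 × 29 × 41 = 15457.
Rotations for period 1189: 15457 / 1189 = 13.

13 rotations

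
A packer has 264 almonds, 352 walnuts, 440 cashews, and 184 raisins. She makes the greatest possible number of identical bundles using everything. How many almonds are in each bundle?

33

Number of bundles = gcd(264, 352, 440, 184).
264 = 2^3 × 3 × 11
352 = 2^5 × 11
440 = 2^3 × 5 × 11
184 = 2^3 × 23
gcd(264, 352, 440, 184) = 2^3 = 8.
almonds per bundle = 264 / 8 = 33.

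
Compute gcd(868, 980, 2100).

28

868 = 2^2 × 7 × 31
980 = 2^2 × 5 × 7^2
2100 = 2^2 × 3 × 5^2 × 7
gcd(868, 980, 2100) = 2^2 × 7 = 28.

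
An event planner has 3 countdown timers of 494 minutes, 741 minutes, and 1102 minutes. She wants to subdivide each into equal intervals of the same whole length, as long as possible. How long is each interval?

19 minutes

The interval must divide each timer length; the longest such is the gcd.
494 = 2 × 13 × 19
741 = 3 × 13 × 19
1102 = 2 × 19 × 29
gcd(494, 741, 1102) = 19.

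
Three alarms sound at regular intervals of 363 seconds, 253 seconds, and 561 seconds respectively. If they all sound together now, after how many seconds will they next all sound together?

141933 seconds

They coincide at every common multiple of the periods; the first is the LCM.
363 = 3 × 11^2
253 = 11 × 23
561 = 3 × 11 × 17
LCM(363, 253, 561) = 3 × 11^2 × 17 × 23 = 141933.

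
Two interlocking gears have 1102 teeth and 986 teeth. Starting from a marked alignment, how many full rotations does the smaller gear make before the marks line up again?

19 rotations

They are all back at their starting positions together after one LCM of the periods.
1102 = 2 × 19 × 29
986 = 2 × 17 × 29
LCM(1102, 986) = 2 × 17 × 19 × 29 = 18734.
Rotations for period 986: 18734 / 986 = 19.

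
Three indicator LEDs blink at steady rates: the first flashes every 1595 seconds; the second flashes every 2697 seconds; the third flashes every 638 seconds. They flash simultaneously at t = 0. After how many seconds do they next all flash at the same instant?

296670 seconds

They coincide at every common multiple of the periods; the first is the LCM.
1595 = 5 × 11 × 29
2697 = 3 × 29 × 31
638 = 2 × 11 × 29
LCM(1595, 2697, 638) = 2 × 3 × 5 × 11 × 29 × 31 = 296670.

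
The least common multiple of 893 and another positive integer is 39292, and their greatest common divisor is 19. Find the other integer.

gcd × lcm = product of the two integers, so the other integer is (19 × 39292) / 893 = 836.

836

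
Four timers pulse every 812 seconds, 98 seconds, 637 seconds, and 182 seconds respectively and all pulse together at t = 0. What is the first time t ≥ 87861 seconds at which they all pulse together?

147784 seconds

Joint pulses occur at multiples of LCM(812, 98, 637, 182).
812 = 2^2 × 7 × 29
98 = 2 × 7^2
637 = 7^2 × 13
182 = 2 × 7 × 13
LCM(812, 98, 637, 182) = 2^2 × 7^2 × 13 × 29 = 73892.
Smallest multiple of 73892 that is ≥ 87861: ⌈87861/73892⌉ × 73892 = 2 × 73892 = 147784.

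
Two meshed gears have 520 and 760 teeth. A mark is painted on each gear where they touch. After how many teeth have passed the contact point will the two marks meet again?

They coincide at every common multiple of the periods; the first is the LCM.
520 = 2^3 × 5 × 13
760 = 2^3 × 5 × 19
LCM(520, 760) = 2^3 × 5 × 13 × 19 = 9880.

9880 teeth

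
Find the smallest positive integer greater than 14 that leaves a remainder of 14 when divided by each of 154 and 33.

N − 14 must be a common multiple of 154 and 33.
154 = 2 × 7 × 11
33 = 3 × 11
LCM(154, 33) = 2 × 3 × 7 × 11 = 462.
Smallest N > 14 is LCM + 14 = 462 + 14 = 476.

476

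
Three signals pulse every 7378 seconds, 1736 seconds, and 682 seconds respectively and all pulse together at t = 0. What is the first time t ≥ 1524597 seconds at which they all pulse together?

1623160 seconds

Joint pulses occur at multiples of LCM(7378, 1736, 682).
7378 = 2 × 7 × 17 × 31
1736 = 2^3 × 7 × 31
682 = 2 × 11 × 31
LCM(7378, 1736, 682) = 2^3 × 7 × 11 × 17 × 31 = 324632.
Smallest multiple of 324632 that is ≥ 1524597: ⌈1524597/324632⌉ × 324632 = 5 × 324632 = 1623160.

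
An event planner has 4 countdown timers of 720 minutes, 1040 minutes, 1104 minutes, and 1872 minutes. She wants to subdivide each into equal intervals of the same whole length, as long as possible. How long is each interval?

16 minutes

The interval must divide each timer length; the longest such is the gcd.
720 = 2^4 × 3^2 × 5
1040 = 2^4 × 5 × 13
1104 = 2^4 × 3 × 23
1872 = 2^4 × 3^2 × 13
gcd(720, 1040, 1104, 1872) = 2^4 = 16.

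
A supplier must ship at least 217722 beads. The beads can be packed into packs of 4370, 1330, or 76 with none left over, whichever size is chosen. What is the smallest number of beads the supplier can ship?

244720

The number of beads must be a common multiple of 4370, 1330, and 76, so a multiple of their LCM.
4370 = 2 × 5 × 19 × 23
1330 = 2 × 5 × 7 × 19
76 = 2^2 × 19
LCM(4370, 1330, 76) = 2^2 × 5 × 7 × 19 × 23 = 61180.
Smallest multiple of 61180 that is ≥ 217722: ⌈217722/61180⌉ × 61180 = 4 × 61180 = 244720.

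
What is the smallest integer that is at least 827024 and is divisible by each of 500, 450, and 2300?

The integer must be a common multiple of 500, 450, and 2300, so a multiple of their LCM.
500 = 2^2 × 5^3
450 = 2 × 3^2 × 5^2
2300 = 2^2 × 5^2 × 23
LCM(500, 450, 2300) = 2^2 × 3^2 × 5^3 × 23 = 103500.
Smallest multiple of 103500 that is ≥ 827024: ⌈827024/103500⌉ × 103500 = 8 × 103500 = 828000.

828000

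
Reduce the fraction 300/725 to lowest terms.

300 = 2^2 × 3 × 5^2
725 = 5^2 × 29
gcd(300, 725) = 5^2 = 25.
Divide numerator and denominator by 25: 300/725 = 12/29.

12/29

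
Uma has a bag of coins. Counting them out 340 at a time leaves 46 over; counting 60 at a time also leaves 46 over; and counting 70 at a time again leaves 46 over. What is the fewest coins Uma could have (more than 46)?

7186

N − 46 must be a common multiple of 340, 60, and 70.
340 = 2^2 × 5 × 17
60 = 2^2 × 3 × 5
70 = 2 × 5 × 7
LCM(340, 60, 70) = 2^2 × 3 × 5 × 7 × 17 = 7140.
Smallest N > 46 is LCM + 46 = 7140 + 46 = 7186.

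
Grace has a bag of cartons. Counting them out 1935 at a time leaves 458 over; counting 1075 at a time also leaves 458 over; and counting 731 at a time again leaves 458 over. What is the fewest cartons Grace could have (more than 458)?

164933

N − 458 must be a common multiple of 1935, 1075, and 731.
1935 = 3^2 × 5 × 43
1075 = 5^2 × 43
731 = 17 × 43
LCM(1935, 1075, 731) = 3^2 × 5^2 × 17 × 43 = 164475.
Smallest N > 458 is LCM + 458 = 164475 + 458 = 164933.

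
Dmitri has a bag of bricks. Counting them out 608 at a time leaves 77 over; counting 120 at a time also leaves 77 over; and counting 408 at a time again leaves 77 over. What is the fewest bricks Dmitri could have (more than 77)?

N − 77 must be a common multiple of 608, 120, and 408.
608 = 2^5 × 19
120 = 2^3 × 3 × 5
408 = 2^3 × 3 × 17
LCM(608, 120, 408) = 2^5 × 3 × 5 × 17 × 19 = 155040.
Smallest N > 77 is LCM + 77 = 155040 + 77 = 155117.

155117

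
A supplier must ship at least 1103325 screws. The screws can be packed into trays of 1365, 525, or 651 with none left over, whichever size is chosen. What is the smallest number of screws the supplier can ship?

The number of screws must be a common multiple of 1365, 525, and 651, so a multiple of their LCM.
1365 = 3 × 5 × 7 × 13
525 = 3 × 5^2 × 7
651 = 3 × 7 × 31
LCM(1365, 525, 651) = 3 × 5^2 × 7 × 13 × 31 = 211575.
Smallest multiple of 211575 that is ≥ 1103325: ⌈1103325/211575⌉ × 211575 = 6 × 211575 = 1269450.

1269450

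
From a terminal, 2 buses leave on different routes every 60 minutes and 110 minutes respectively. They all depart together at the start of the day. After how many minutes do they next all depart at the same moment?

They coincide at every common multiple of the periods; the first is the LCM.
60 = 2^2 × 3 × 5
110 = 2 × 5 × 11
LCM(60, 110) = 2^2 × 3 × 5 × 11 = 660.

660 minutes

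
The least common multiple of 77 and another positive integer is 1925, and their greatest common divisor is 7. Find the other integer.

175

gcd × lcm = product of the two integers, so the other integer is (7 × 1925) / 77 = 175.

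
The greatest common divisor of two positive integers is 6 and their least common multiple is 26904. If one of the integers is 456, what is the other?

For two integers, gcd × lcm = product, so the other is (6 × 26904) / 456 = 161424 / 456 = 354.

354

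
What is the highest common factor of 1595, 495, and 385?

1595 = 5 × 11 × 29
495 = 3^2 × 5 × 11
385 = 5 × 7 × 11
gcd(1595, 495, 385) = 5 × 11 = 55.

55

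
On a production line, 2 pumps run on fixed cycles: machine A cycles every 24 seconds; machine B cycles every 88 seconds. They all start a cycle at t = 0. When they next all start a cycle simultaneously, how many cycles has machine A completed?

All finish a whole number of cycles simultaneously at t = LCM of the periods.
24 = 2^3 × 3
88 = 2^3 × 11
LCM(24, 88) = 2^3 × 3 × 11 = 264.
Cycles for period 24: 264 / 24 = 11.

11 cycles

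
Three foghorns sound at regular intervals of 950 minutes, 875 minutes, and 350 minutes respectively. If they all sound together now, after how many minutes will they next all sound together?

33250 minutes

We need the least common multiple of the intervals.
950 = 2 × 5^2 × 19
875 = 5^3 × 7
350 = 2 × 5^2 × 7
LCM(950, 875, 350) = 2 × 5^3 × 7 × 19 = 33250.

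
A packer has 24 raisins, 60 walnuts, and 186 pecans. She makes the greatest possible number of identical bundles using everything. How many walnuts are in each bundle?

10

Number of bundles = gcd(24, 60, 186).
24 = 2^3 × 3
60 = 2^2 × 3 × 5
186 = 2 × 3 × 31
gcd(24, 60, 186) = 2 × 3 = 6.
walnuts per bundle = 60 / 6 = 10.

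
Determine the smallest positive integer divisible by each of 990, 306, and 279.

521730

990 = 2 × 3^2 × 5 × 11
306 = 2 × 3^2 × 17
279 = 3^2 × 31
LCM(990, 306, 279) = 2 × 3^2 × 5 × 11 × 17 × 31 = 521730.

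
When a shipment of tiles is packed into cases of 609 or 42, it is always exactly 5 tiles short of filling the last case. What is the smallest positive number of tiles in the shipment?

Being 5 short of a full case of size k means N ≡ −5 (mod k), i.e. N + 5 is a multiple of each size.
609 = 3 × 7 × 29
42 = 2 × 3 × 7
LCM(609, 42) = 2 × 3 × 7 × 29 = 1218.
Smallest positive N is 1218 − 5 = 1213.

1213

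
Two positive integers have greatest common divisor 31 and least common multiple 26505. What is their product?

821655

For any two positive integers, gcd × lcm = product = 31 × 26505 = 821655.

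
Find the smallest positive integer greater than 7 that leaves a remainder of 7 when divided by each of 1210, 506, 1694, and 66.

584437

N − 7 must be a common multiple of 1210, 506, 1694, and 66.
1210 = 2 × 5 × 11^2
506 = 2 × 11 × 23
1694 = 2 × 7 × 11^2
66 = 2 × 3 × 11
LCM(1210, 506, 1694, 66) = 2 × 3 × 5 × 7 × 11^2 × 23 = 584430.
Smallest N > 7 is LCM + 7 = 584430 + 7 = 584437.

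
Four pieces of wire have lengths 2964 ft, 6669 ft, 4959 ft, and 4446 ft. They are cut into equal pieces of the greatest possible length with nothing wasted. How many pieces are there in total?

334

Piece length = gcd(2964, 6669, 4959, 4446).
2964 = 2^2 × 3 × 13 × 19
6669 = 3^3 × 13 × 19
4959 = 3^2 × 19 × 29
4446 = 2 × 3^2 × 13 × 19
gcd(2964, 6669, 4959, 4446) = 3 × 19 = 57.
Total pieces = 2964/57 + 6669/57 + 4959/57 + 4446/57 = 52 + 117 + 87 + 78 = 334.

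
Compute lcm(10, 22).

110

10 = 2 × 5
22 = 2 × 11
LCM(10, 22) = 2 × 5 × 11 = 110.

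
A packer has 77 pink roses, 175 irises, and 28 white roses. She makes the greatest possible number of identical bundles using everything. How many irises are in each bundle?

25

Number of bundles = gcd(77, 175, 28).
77 = 7 × 11
175 = 5^2 × 7
28 = 2^2 × 7
gcd(77, 175, 28) = 7.
irises per bundle = 175 / 7 = 25.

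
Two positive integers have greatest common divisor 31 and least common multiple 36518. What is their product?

For any two positive integers, gcd × lcm = product = 31 × 36518 = 1132058.

1132058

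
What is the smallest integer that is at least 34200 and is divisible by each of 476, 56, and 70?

The integer must be a common multiple of 476, 56, and 70, so a multiple of their LCM.
476 = 2^2 × 7 × 17
56 = 2^3 × 7
70 = 2 × 5 × 7
LCM(476, 56, 70) = 2^3 × 5 × 7 × 17 = 4760.
Smallest multiple of 4760 that is ≥ 34200: ⌈34200/4760⌉ × 4760 = 8 × 4760 = 38080.

38080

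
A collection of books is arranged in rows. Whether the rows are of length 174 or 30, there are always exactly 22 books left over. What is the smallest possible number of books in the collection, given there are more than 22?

N − 22 must be a common multiple of 174 and 30.
174 = 2 × 3 × 29
30 = 2 × 3 × 5
LCM(174, 30) = 2 × 3 × 5 × 29 = 870.
Smallest N > 22 is LCM + 22 = 870 + 22 = 892.

892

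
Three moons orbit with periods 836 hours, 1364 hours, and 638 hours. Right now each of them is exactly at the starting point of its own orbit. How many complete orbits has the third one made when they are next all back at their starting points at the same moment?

They are all back at their starting positions together after one LCM of the periods.
836 = 2^2 × 11 × 19
1364 = 2^2 × 11 × 31
638 = 2 × 11 × 29
LCM(836, 1364, 638) = 2^2 × 11 × 19 × 29 × 31 = 751564.
Orbits for period 638: 751564 / 638 = 1178.

1178 orbits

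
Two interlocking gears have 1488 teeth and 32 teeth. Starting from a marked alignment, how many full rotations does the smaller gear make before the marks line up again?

93 rotations

The first common completion time is the LCM of the periods.
1488 = 2^4 × 3 × 31
32 = 2^5
LCM(1488, 32) = 2^5 × 3 × 31 = 2976.
Rotations for period 32: 2976 / 32 = 93.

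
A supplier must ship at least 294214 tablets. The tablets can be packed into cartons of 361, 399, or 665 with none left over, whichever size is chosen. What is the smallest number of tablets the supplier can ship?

303240

The number of tablets must be a common multiple of 361, 399, and 665, so a multiple of their LCM.
361 = 19^2
399 = 3 × 7 × 19
665 = 5 × 7 × 19
LCM(361, 399, 665) = 3 × 5 × 7 × 19^2 = 37905.
Smallest multiple of 37905 that is ≥ 294214: ⌈294214/37905⌉ × 37905 = 8 × 37905 = 303240.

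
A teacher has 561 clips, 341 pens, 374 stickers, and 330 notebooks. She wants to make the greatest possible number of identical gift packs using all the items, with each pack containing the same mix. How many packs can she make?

11 packs

The pack count must divide each quantity, so the greatest is gcd(561, 341, 374, 330).
561 = 3 × 11 × 17
341 = 11 × 31
374 = 2 × 11 × 17
330 = 2 × 3 × 5 × 11
gcd(561, 341, 374, 330) = 11.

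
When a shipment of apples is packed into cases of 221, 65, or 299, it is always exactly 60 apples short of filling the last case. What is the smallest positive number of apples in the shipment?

Being 60 short of a full case of size k means N ≡ −60 (mod k), i.e. N + 60 is a multiple of each size.
221 = 13 × 17
65 = 5 × 13
299 = 13 × 23
LCM(221, 65, 299) = 5 × 13 × 17 × 23 = 25415.
Smallest positive N is 25415 − 60 = 25355.

25355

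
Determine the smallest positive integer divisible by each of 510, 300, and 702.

596700

510 = 2 × 3 × 5 × 17
300 = 2^2 × 3 × 5^2
702 = 2 × 3^3 × 13
LCM(510, 300, 702) = 2^2 × 3^3 × 5^2 × 13 × 17 = 596700.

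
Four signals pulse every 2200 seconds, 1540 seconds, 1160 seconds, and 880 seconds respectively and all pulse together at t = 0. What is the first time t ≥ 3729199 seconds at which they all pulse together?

Joint pulses occur at multiples of LCM(2200, 1540, 1160, 880).
2200 = 2^3 × 5^2 × 11
1540 = 2^2 × 5 × 7 × 11
1160 = 2^3 × 5 × 29
880 = 2^4 × 5 × 11
LCM(2200, 1540, 1160, 880) = 2^4 × 5^2 × 7 × 11 × 29 = 893200.
Smallest multiple of 893200 that is ≥ 3729199: ⌈3729199/893200⌉ × 893200 = 5 × 893200 = 4466000.

4466000 seconds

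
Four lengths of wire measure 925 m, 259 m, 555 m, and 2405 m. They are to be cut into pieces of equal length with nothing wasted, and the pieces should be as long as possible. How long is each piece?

37 m

The greatest length dividing all of 925, 259, 555, and 2405 is their gcd.
925 = 5^2 × 37
259 = 7 × 37
555 = 3 × 5 × 37
2405 = 5 × 13 × 37
gcd(925, 259, 555, 2405) = 37.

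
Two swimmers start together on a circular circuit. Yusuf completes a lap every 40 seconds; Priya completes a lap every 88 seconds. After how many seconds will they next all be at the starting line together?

The first simultaneous occurrence is after LCM of the individual periods.
40 = 2^3 × 5
88 = 2^3 × 11
LCM(40, 88) = 2^3 × 5 × 11 = 440.

440 seconds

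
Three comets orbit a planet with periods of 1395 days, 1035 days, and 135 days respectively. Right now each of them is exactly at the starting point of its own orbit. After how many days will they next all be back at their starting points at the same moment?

We need the least common multiple of the intervals.
1395 = 3^2 × 5 × 31
1035 = 3^2 × 5 × 23
135 = 3^3 × 5
LCM(1395, 1035, 135) = 3^3 × 5 × 23 × 31 = 96255.

96255 days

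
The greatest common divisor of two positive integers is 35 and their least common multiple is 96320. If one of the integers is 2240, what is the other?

For two integers, gcd × lcm = product, so the other is (35 × 96320) / 2240 = 3371200 / 2240 = 1505.

1505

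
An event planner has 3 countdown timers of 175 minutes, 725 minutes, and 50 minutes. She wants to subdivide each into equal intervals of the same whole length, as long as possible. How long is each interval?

The interval must divide each timer length; the longest such is the gcd.
175 = 5^2 × 7
725 = 5^2 × 29
50 = 2 × 5^2
gcd(175, 725, 50) = 5^2 = 25.

25 minutes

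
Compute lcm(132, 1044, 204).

132 = 2^2 × 3 × 11
1044 = 2^2 × 3^2 × 29
204 = 2^2 × 3 × 17
LCM(132, 1044, 204) = 2^2 × 3^2 × 11 × 17 × 29 = 195228.

195228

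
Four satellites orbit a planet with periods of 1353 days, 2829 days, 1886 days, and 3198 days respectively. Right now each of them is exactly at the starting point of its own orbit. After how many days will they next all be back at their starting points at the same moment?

809094 days

The first simultaneous occurrence is after LCM of the individual periods.
1353 = 3 × 11 × 41
2829 = 3 × 23 × 41
1886 = 2 × 23 × 41
3198 = 2 × 3 × 13 × 41
LCM(1353, 2829, 1886, 3198) = 2 × 3 × 11 × 13 × 23 × 41 = 809094.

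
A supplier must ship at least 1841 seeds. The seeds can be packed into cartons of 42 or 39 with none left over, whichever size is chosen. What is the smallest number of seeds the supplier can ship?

2184

The number of seeds must be a common multiple of 42 and 39, so a multiple of their LCM.
42 = 2 × 3 × 7
39 = 3 × 13
LCM(42, 39) = 2 × 3 × 7 × 13 = 546.
Smallest multiple of 546 that is ≥ 1841: ⌈1841/546⌉ × 546 = 4 × 546 = 2184.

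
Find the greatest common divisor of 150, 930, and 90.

30

150 = 2 × 3 × 5^2
930 = 2 × 3 × 5 × 31
90 = 2 × 3^2 × 5
gcd(150, 930, 90) = 2 × 3 × 5 = 30.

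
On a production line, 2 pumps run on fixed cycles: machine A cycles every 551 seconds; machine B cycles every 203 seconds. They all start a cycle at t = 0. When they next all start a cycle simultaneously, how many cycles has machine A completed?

They are all back at their starting positions together after one LCM of the periods.
551 = 19 × 29
203 = 7 × 29
LCM(551, 203) = 7 × 19 × 29 = 3857.
Cycles for period 551: 3857 / 551 = 7.

7 cycles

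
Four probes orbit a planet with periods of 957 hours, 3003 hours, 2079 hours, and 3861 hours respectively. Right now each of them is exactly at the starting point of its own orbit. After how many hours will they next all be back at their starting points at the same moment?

783783 hours

We need the least common multiple of the intervals.
957 = 3 × 11 × 29
3003 = 3 × 7 × 11 × 13
2079 = 3^3 × 7 × 11
3861 = 3^3 × 11 × 13
LCM(957, 3003, 2079, 3861) = 3^3 × 7 × 11 × 13 × 29 = 783783.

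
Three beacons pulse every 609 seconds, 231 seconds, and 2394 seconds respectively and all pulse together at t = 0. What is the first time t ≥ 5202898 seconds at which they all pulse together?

Joint pulses occur at multiples of LCM(609, 231, 2394).
609 = 3 × 7 × 29
231 = 3 × 7 × 11
2394 = 2 × 3^2 × 7 × 19
LCM(609, 231, 2394) = 2 × 3^2 × 7 × 11 × 19 × 29 = 763686.
Smallest multiple of 763686 that is ≥ 5202898: ⌈5202898/763686⌉ × 763686 = 7 × 763686 = 5345802.

5345802 seconds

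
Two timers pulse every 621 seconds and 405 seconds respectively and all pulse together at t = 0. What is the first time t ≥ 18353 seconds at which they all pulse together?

18630 seconds

Joint pulses occur at multiples of LCM(621, 405).
621 = 3^3 × 23
405 = 3^4 × 5
LCM(621, 405) = 3^4 × 5 × 23 = 9315.
Smallest multiple of 9315 that is ≥ 18353: ⌈18353/9315⌉ × 9315 = 2 × 9315 = 18630.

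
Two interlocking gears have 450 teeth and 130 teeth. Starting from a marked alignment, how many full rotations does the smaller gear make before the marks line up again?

45 rotations

All finish a whole number of cycles simultaneously at t = LCM of the periods.
450 = 2 × 3^2 × 5^2
130 = 2 × 5 × 13
LCM(450, 130) = 2 × 3^2 × 5^2 × 13 = 5850.
Rotations for period 130: 5850 / 130 = 45.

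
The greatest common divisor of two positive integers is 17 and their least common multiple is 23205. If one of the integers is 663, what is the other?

For two integers, gcd × lcm = product, so the other is (17 × 23205) / 663 = 394485 / 663 = 595.

595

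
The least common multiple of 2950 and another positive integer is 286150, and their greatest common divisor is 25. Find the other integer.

2425

gcd × lcm = product of the two integers, so the other integer is (25 × 286150) / 2950 = 2425.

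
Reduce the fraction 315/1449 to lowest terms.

5/23

315 = 3^2 × 5 × 7
1449 = 3^2 × 7 × 23
gcd(315, 1449) = 3^2 × 7 = 63.
Divide numerator and denominator by 63: 315/1449 = 5/23.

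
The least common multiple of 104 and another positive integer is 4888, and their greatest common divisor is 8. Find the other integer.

376

gcd × lcm = product of the two integers, so the other integer is (8 × 4888) / 104 = 376.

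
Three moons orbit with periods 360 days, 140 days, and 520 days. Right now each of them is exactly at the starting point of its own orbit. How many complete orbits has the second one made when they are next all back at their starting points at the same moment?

They are all back at their starting positions together after one LCM of the periods.
360 = 2^3 × 3^2 × 5
140 = 2^2 × 5 × 7
520 = 2^3 × 5 × 13
LCM(360, 140, 520) = 2^3 × 3^2 × 5 × 7 × 13 = 32760.
Orbits for period 140: 32760 / 140 = 234.

234 orbits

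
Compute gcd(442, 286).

442 = 2 × 13 × 17
286 = 2 × 11 × 13
gcd(442, 286) = 2 × 13 = 26.

26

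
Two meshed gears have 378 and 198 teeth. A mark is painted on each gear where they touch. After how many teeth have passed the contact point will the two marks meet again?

We need the least common multiple of the intervals.
378 = 2 × 3^3 × 7
198 = 2 × 3^2 × 11
LCM(378, 198) = 2 × 3^3 × 7 × 11 = 4158.

4158 teeth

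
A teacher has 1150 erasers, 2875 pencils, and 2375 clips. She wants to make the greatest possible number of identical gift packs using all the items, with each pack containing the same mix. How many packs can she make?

The pack count must divide each quantity, so the greatest is gcd(1150, 2875, 2375).
1150 = 2 × 5^2 × 23
2875 = 5^3 × 23
2375 = 5^3 × 19
gcd(1150, 2875, 2375) = 5^2 = 25.

25 packs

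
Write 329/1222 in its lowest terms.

7/26

329 = 7 × 47
1222 = 2 × 13 × 47
gcd(329, 1222) = 47.
Divide numerator and denominator by 47: 329/1222 = 7/26.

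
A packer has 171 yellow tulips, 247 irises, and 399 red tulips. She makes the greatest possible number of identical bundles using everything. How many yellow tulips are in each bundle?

Number of bundles = gcd(171, 247, 399).
171 = 3^2 × 19
247 = 13 × 19
399 = 3 × 7 × 19
gcd(171, 247, 399) = 19.
yellow tulips per bundle = 171 / 19 = 9.

9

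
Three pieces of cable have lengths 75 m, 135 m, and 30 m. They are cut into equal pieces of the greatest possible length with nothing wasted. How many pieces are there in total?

16

Piece length = gcd(75, 135, 30).
75 = 3 × 5^2
135 = 3^3 × 5
30 = 2 × 3 × 5
gcd(75, 135, 30) = 3 × 5 = 15.
Total pieces = 75/15 + 135/15 + 30/15 = 5 + 9 + 2 = 16.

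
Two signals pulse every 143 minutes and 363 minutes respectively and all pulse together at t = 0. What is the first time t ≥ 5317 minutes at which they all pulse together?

9438 minutes

Joint pulses occur at multiples of LCM(143, 363).
143 = 11 × 13
363 = 3 × 11^2
LCM(143, 363) = 3 × 11^2 × 13 = 4719.
Smallest multiple of 4719 that is ≥ 5317: ⌈5317/4719⌉ × 4719 = 2 × 4719 = 9438.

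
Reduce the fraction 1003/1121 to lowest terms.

1003 = 17 × 59
1121 = 19 × 59
gcd(1003, 1121) = 59.
Divide numerator and denominator by 59: 1003/1121 = 17/19.

17/19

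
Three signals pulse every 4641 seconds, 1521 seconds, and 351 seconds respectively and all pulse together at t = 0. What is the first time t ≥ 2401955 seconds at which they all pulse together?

2714985 seconds

Joint pulses occur at multiples of LCM(4641, 1521, 351).
4641 = 3 × 7 × 13 × 17
1521 = 3^2 × 13^2
351 = 3^3 × 13
LCM(4641, 1521, 351) = 3^3 × 7 × 13^2 × 17 = 542997.
Smallest multiple of 542997 that is ≥ 2401955: ⌈2401955/542997⌉ × 542997 = 5 × 542997 = 2714985.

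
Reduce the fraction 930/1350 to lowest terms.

930 = 2 × 3 × 5 × 31
1350 = 2 × 3^3 × 5^2
gcd(930, 1350) = 2 × 3 × 5 = 30.
Divide numerator and denominator by 30: 930/1350 = 31/45.

31/45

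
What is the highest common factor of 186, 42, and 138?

186 = 2 × 3 × 31
42 = 2 × 3 × 7
138 = 2 × 3 × 23
gcd(186, 42, 138) = 2 × 3 = 6.

6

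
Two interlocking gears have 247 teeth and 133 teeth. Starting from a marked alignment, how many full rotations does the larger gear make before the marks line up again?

7 rotations

They are all back at their starting positions together after one LCM of the periods.
247 = 13 × 19
133 = 7 × 19
LCM(247, 133) = 7 × 13 × 19 = 1729.
Rotations for period 247: 1729 / 247 = 7.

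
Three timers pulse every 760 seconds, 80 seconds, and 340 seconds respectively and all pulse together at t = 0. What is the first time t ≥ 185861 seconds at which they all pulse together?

Joint pulses occur at multiples of LCM(760, 80, 340).
760 = 2^3 × 5 × 19
80 = 2^4 × 5
340 = 2^2 × 5 × 17
LCM(760, 80, 340) = 2^4 × 5 × 17 × 19 = 25840.
Smallest multiple of 25840 that is ≥ 185861: ⌈185861/25840⌉ × 25840 = 8 × 25840 = 206720.

206720 seconds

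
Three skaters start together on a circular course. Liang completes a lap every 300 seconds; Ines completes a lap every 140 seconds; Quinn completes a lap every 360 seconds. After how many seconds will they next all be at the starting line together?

12600 seconds

They coincide at every common multiple of the periods; the first is the LCM.
300 = 2^2 × 3 × 5^2
140 = 2^2 × 5 × 7
360 = 2^3 × 3^2 × 5
LCM(300, 140, 360) = 2^3 × 3^2 × 5^2 × 7 = 12600.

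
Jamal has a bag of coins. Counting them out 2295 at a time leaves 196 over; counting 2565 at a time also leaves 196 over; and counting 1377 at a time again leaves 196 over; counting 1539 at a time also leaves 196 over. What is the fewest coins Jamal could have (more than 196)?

N − 196 must be a common multiple of 2295, 2565, 1377, and 1539.
2295 = 3^3 × 5 × 17
2565 = 3^3 × 5 × 19
1377 = 3^4 × 17
1539 = 3^4 × 19
LCM(2295, 2565, 1377, 1539) = 3^4 × 5 × 17 × 19 = 130815.
Smallest N > 196 is LCM + 196 = 130815 + 196 = 131011.

131011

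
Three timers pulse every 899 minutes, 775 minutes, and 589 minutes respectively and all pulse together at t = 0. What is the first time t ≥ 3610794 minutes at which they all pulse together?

Joint pulses occur at multiples of LCM(899, 775, 589).
899 = 29 × 31
775 = 5^2 × 31
589 = 19 × 31
LCM(899, 775, 589) = 5^2 × 19 × 29 × 31 = 427025.
Smallest multiple of 427025 that is ≥ 3610794: ⌈3610794/427025⌉ × 427025 = 9 × 427025 = 3843225.

3843225 minutes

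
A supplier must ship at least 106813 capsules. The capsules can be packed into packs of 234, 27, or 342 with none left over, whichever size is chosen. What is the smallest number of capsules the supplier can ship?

The number of capsules must be a common multiple of 234, 27, and 342, so a multiple of their LCM.
234 = 2 × 3^2 × 13
27 = 3^3
342 = 2 × 3^2 × 19
LCM(234, 27, 342) = 2 × 3^3 × 13 × 19 = 13338.
Smallest multiple of 13338 that is ≥ 106813: ⌈106813/13338⌉ × 13338 = 9 × 13338 = 120042.

120042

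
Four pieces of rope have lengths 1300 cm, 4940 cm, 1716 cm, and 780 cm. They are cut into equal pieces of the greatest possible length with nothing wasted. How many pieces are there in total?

168

Piece length = gcd(1300, 4940, 1716, 780).
1300 = 2^2 × 5^2 × 13
4940 = 2^2 × 5 × 13 × 19
1716 = 2^2 × 3 × 11 × 13
780 = 2^2 × 3 × 5 × 13
gcd(1300, 4940, 1716, 780) = 2^2 × 13 = 52.
Total pieces = 1300/52 + 4940/52 + 1716/52 + 780/52 = 25 + 95 + 33 + 15 = 168.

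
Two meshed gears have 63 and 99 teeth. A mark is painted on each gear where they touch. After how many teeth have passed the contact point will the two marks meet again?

They coincide at every common multiple of the periods; the first is the LCM.
63 = 3^2 × 7
99 = 3^2 × 11
LCM(63, 99) = 3^2 × 7 × 11 = 693.

693 teeth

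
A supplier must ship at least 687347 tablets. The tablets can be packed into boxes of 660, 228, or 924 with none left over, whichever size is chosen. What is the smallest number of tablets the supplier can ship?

The number of tablets must be a common multiple of 660, 228, and 924, so a multiple of their LCM.
660 = 2^2 × 3 × 5 × 11
228 = 2^2 × 3 × 19
924 = 2^2 × 3 × 7 × 11
LCM(660, 228, 924) = 2^2 × 3 × 5 × 7 × 11 × 19 = 87780.
Smallest multiple of 87780 that is ≥ 687347: ⌈687347/87780⌉ × 87780 = 8 × 87780 = 702240.

702240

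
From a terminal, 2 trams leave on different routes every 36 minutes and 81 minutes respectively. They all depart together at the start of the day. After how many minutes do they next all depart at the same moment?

They coincide at every common multiple of the periods; the first is the LCM.
36 = 2^2 × 3^2
81 = 3^4
LCM(36, 81) = 2^2 × 3^4 = 324.

324 minutes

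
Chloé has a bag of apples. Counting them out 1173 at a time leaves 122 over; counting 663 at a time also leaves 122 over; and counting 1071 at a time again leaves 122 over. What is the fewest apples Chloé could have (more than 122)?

N − 122 must be a common multiple of 1173, 663, and 1071.
1173 = 3 × 17 × 23
663 = 3 × 13 × 17
1071 = 3^2 × 7 × 17
LCM(1173, 663, 1071) = 3^2 × 7 × 13 × 17 × 23 = 320229.
Smallest N > 122 is LCM + 122 = 320229 + 122 = 320351.

320351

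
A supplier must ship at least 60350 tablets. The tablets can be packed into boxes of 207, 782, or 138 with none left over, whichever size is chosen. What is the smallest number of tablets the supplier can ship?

The number of tablets must be a common multiple of 207, 782, and 138, so a multiple of their LCM.
207 = 3^2 × 23
782 = 2 × 17 × 23
138 = 2 × 3 × 23
LCM(207, 782, 138) = 2 × 3^2 × 17 × 23 = 7038.
Smallest multiple of 7038 that is ≥ 60350: ⌈60350/7038⌉ × 7038 = 9 × 7038 = 63342.

63342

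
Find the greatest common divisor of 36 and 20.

36 = 2^2 × 3^2
20 = 2^2 × 5
gcd(36, 20) = 2^2 = 4.

4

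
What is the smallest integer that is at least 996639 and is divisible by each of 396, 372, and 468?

1117116

The integer must be a common multiple of 396, 372, and 468, so a multiple of their LCM.
396 = 2^2 × 3^2 × 11
372 = 2^2 × 3 × 31
468 = 2^2 × 3^2 × 13
LCM(396, 372, 468) = 2^2 × 3^2 × 11 × 13 × 31 = 159588.
Smallest multiple of 159588 that is ≥ 996639: ⌈996639/159588⌉ × 159588 = 7 × 159588 = 1117116.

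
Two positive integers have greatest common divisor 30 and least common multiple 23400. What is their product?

For any two positive integers, gcd × lcm = product = 30 × 23400 = 702000.

702000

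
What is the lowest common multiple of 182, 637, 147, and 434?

182 = 2 × 7 × 13
637 = 7^2 × 13
147 = 3 × 7^2
434 = 2 × 7 × 31
LCM(182, 637, 147, 434) = 2 × 3 × 7^2 × 13 × 31 = 118482.

118482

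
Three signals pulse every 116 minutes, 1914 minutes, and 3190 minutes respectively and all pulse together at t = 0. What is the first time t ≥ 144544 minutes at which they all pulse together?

153120 minutes

Joint pulses occur at multiples of LCM(116, 1914, 3190).
116 = 2^2 × 29
1914 = 2 × 3 × 11 × 29
3190 = 2 × 5 × 11 × 29
LCM(116, 1914, 3190) = 2^2 × 3 × 5 × 11 × 29 = 19140.
Smallest multiple of 19140 that is ≥ 144544: ⌈144544/19140⌉ × 19140 = 8 × 19140 = 153120.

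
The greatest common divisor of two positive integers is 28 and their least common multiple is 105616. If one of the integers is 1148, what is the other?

For two integers, gcd × lcm = product, so the other is (28 × 105616) / 1148 = 2957248 / 1148 = 2576.

2576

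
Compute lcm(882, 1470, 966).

101430

882 = 2 × 3^2 × 7^2
1470 = 2 × 3 × 5 × 7^2
966 = 2 × 3 × 7 × 23
LCM(882, 1470, 966) = 2 × 3^2 × 5 × 7^2 × 23 = 101430.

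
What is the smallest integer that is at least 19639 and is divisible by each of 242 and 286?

The integer must be a common multiple of 242 and 286, so a multiple of their LCM.
242 = 2 × 11^2
286 = 2 × 11 × 13
LCM(242, 286) = 2 × 11^2 × 13 = 3146.
Smallest multiple of 3146 that is ≥ 19639: ⌈19639/3146⌉ × 3146 = 7 × 3146 = 22022.

22022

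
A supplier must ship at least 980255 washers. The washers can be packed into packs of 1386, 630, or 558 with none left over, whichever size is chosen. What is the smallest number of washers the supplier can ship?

The number of washers must be a common multiple of 1386, 630, and 558, so a multiple of their LCM.
1386 = 2 × 3^2 × 7 × 11
630 = 2 × 3^2 × 5 × 7
558 = 2 × 3^2 × 31
LCM(1386, 630, 558) = 2 × 3^2 × 5 × 7 × 11 × 31 = 214830.
Smallest multiple of 214830 that is ≥ 980255: ⌈980255/214830⌉ × 214830 = 5 × 214830 = 1074150.

1074150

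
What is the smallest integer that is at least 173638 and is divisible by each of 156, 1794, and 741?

The integer must be a common multiple of 156, 1794, and 741, so a multiple of their LCM.
156 = 2^2 × 3 × 13
1794 = 2 × 3 × 13 × 23
741 = 3 × 13 × 19
LCM(156, 1794, 741) = 2^2 × 3 × 13 × 19 × 23 = 68172.
Smallest multiple of 68172 that is ≥ 173638: ⌈173638/68172⌉ × 68172 = 3 × 68172 = 204516.

204516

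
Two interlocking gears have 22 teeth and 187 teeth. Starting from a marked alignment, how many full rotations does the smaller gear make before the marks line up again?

17 rotations

All finish a whole number of cycles simultaneously at t = LCM of the periods.
22 = 2 × 11
187 = 11 × 17
LCM(22, 187) = 2 × 11 × 17 = 374.
Rotations for period 22: 374 / 22 = 17.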